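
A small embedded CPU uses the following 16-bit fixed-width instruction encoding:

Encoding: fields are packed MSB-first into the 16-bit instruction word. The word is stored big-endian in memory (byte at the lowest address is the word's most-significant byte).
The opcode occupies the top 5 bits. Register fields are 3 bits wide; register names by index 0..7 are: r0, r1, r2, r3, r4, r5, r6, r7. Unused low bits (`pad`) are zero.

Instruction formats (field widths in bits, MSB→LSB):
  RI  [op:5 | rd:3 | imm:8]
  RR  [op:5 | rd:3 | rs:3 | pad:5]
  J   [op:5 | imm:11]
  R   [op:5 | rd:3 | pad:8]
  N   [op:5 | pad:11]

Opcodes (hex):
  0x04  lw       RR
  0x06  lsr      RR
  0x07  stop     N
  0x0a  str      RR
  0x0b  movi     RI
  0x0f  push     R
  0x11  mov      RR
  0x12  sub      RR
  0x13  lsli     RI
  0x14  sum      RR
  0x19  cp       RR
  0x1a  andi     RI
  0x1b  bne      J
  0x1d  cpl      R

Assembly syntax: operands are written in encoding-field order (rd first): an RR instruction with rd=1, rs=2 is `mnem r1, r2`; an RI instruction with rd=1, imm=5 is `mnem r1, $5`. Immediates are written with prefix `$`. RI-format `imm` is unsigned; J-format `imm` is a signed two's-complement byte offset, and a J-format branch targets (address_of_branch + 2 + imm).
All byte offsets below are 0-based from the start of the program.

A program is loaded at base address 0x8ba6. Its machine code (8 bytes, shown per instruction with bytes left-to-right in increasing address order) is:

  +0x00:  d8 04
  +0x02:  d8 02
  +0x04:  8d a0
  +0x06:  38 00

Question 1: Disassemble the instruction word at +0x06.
stop

off 0x06: read 38 00 as big → 0x3800
  op=0x3800>>11=0x7 ⇒ stop (N)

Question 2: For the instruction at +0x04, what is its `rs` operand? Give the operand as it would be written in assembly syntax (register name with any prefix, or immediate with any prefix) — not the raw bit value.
+0x04: 8d a0 ⇒ word 0x8da0 (big)
  opcode bits[15:11]=0x11: mov/RR
  rd: (w>>8)&0x7=0x5 → r5
  rs: (w>>5)&0x7=0x5 → r5

r5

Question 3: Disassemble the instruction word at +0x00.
bne $4

@+00  big-endian(d8 04) = 0xd804
  op=0xd804>>11=0x1b ⇒ bne (J)
  [10:0] imm=4 = $4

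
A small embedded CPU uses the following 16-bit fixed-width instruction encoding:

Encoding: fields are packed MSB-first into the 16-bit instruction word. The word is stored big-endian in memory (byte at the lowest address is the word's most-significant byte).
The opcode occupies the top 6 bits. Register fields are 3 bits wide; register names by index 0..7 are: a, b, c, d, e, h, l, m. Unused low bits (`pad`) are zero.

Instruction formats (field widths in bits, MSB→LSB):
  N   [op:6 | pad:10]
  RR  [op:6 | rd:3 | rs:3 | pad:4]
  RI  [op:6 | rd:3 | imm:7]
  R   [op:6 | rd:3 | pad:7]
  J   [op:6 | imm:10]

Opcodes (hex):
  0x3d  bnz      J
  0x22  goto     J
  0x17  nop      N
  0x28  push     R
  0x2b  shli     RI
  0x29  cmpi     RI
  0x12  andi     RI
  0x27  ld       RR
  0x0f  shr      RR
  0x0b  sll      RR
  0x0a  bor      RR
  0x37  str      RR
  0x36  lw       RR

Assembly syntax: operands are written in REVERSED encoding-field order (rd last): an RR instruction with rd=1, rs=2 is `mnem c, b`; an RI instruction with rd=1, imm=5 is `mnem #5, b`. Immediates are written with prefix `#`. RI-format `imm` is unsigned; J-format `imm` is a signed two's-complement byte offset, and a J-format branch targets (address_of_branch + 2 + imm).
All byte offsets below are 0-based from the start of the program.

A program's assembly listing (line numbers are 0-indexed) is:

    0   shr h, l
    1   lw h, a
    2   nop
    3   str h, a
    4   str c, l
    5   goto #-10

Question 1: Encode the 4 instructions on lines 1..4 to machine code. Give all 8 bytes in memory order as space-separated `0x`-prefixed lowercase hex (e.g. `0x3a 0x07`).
0xd8 0x50 0x5c 0x00 0xdc 0x50 0xdf 0x20

line 1 (lw): pack op=0x36:6|rd=0:3|rs=5:3|pad=0:4 = 0xd850; big→ d8 50
line 2 (nop): pack op=0x17:6|pad=0:10 = 0x5c00; big→ 5c 00
line 3 (str): pack op=0x37:6|rd=0:3|rs=5:3|pad=0:4 = 0xdc50; big→ dc 50
line 4 (str): pack op=0x37:6|rd=6:3|rs=2:3|pad=0:4 = 0xdf20; big→ df 20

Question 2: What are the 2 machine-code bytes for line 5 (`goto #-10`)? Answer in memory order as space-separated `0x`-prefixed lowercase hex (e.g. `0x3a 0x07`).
5. goto fields op=0x22:6|imm=-10:10 → word 8bf6h → 8b f6

0x8b 0xf6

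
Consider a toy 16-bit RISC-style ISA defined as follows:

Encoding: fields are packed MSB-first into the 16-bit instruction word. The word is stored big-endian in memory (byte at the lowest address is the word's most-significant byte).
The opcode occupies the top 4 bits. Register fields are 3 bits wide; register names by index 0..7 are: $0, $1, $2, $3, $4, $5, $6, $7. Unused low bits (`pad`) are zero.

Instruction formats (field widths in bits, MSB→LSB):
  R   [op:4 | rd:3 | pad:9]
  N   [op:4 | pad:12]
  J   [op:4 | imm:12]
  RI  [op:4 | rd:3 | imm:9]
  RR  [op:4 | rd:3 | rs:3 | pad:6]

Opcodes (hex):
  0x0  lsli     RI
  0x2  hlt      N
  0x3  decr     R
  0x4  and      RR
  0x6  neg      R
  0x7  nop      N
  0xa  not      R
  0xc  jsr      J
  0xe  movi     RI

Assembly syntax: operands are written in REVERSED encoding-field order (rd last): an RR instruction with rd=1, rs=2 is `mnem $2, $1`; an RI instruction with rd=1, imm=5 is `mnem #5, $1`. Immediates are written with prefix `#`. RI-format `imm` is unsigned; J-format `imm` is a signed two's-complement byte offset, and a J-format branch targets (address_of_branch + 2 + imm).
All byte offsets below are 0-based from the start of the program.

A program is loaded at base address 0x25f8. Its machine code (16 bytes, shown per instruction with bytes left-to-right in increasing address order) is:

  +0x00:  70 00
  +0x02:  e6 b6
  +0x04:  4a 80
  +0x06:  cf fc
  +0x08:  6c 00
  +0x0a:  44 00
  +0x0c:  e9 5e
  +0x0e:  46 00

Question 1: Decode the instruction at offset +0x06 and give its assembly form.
jsr #-4

@+06  big-endian(cf fc) = 0xcffc
  top 4b → 0xc → jsr [J]
  imm: (w>>0)&0xfff=0xffc (s12→-4) → #-4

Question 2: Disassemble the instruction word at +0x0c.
movi #350, $4

off 0x0c: read e9 5e as big → 0xe95e
  opcode bits[15:12]=0xe: movi/RI
  [11:9] rd=4 = $4
  [8:0] imm=350 = #350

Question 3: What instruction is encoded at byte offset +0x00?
nop

[00] 70 00 → 0x7000
  top 4b → 0x7 → nop [N]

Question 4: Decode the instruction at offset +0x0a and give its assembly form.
and $0, $2

off 0x0a: read 44 00 as big → 0x4400
  opcode bits[15:12]=0x4: and/RR
  [11:9] rd=2 = $2
  [8:6] rs=0 = $0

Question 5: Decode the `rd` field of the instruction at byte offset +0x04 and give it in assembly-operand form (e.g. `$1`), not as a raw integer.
$5

off 0x04: read 4a 80 as big → 0x4a80
  op=0x4a80>>12=0x4 ⇒ and (RR)
  [11:9] rd=5 = $5
  [8:6] rs=2 = $2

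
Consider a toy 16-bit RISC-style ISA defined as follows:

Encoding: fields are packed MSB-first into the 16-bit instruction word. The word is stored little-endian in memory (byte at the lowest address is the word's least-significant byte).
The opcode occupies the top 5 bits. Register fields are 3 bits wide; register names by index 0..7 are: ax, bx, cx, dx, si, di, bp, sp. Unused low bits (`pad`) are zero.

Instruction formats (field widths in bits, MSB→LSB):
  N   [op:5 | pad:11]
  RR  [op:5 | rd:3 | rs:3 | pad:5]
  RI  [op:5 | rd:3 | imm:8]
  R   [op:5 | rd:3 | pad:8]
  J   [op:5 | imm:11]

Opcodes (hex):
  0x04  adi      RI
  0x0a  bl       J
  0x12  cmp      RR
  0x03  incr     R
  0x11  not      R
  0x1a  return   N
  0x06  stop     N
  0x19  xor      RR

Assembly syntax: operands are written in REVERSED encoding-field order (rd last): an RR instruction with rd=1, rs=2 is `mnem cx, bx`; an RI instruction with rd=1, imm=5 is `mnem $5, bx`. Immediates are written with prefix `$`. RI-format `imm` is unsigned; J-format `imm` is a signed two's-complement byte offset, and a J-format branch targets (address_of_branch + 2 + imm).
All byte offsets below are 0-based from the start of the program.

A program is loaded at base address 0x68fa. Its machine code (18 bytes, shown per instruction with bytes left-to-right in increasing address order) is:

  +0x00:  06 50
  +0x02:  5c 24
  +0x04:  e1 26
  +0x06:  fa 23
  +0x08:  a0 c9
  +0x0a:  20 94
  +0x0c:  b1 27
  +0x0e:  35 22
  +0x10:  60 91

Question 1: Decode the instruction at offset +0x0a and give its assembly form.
[0a] 20 94 → 0x9420
  top 5b → 0x12 → cmp [RR]
  [10:8] rd=4 = si
  [7:5] rs=1 = bx

cmp bx, si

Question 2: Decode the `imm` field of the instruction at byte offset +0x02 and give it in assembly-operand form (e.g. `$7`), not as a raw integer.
$92

[02] 5c 24 → 0x245c
  op=0x245c>>11=0x4 ⇒ adi (RI)
  rd@[10:8]=0x4 ⇒ si
  imm@[7:0]=0x5c ⇒ $92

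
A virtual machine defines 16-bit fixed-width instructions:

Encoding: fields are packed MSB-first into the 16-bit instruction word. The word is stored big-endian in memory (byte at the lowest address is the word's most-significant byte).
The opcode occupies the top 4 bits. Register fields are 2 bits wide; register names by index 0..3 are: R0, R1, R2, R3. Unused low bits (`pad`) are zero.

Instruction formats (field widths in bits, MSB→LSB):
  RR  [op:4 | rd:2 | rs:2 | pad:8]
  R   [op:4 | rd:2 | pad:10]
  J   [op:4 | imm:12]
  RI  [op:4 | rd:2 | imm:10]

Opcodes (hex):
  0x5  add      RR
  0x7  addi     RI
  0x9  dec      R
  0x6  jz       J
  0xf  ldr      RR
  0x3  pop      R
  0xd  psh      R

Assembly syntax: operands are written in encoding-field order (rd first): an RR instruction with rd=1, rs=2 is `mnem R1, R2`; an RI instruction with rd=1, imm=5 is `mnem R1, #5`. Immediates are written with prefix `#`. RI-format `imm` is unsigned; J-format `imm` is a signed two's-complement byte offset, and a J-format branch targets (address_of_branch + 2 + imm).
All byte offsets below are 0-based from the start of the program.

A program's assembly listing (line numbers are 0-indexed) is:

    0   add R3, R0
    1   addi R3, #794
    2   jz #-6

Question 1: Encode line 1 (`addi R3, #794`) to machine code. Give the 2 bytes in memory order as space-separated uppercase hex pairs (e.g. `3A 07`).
7F 1A

1. addi fields op=0x7:4|rd=3:2|imm=794:10 → word 7f1ah → 7f 1a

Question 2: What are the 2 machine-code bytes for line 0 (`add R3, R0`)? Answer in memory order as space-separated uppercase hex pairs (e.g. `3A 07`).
L0: add op=0x5:4|rd=3:2|rs=0:2|pad=0:8 ⇒ 0x5c00 ⇒ big 5c 00

5C 00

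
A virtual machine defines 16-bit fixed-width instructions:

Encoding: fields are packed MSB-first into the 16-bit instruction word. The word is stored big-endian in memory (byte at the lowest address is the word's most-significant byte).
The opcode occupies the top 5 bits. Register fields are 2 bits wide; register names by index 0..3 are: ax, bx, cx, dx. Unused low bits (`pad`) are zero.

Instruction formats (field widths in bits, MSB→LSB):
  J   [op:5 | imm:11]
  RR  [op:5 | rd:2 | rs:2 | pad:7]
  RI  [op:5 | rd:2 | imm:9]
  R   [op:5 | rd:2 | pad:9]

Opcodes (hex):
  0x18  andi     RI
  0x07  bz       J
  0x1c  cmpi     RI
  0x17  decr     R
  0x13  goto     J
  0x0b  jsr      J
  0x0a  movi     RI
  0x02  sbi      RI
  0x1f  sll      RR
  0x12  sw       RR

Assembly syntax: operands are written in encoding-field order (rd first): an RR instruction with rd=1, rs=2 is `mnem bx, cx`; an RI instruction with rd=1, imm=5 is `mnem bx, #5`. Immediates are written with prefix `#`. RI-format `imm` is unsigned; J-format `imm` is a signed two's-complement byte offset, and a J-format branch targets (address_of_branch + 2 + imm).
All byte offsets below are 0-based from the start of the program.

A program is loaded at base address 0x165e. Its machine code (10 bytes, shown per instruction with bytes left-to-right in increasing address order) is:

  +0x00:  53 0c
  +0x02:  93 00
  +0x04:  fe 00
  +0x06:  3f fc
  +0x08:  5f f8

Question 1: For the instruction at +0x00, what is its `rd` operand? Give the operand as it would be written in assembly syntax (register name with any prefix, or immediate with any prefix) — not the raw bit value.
bx

[00] 53 0c → 0x530c
  op=0x530c>>11=0xa ⇒ movi (RI)
  rd: (w>>9)&0x3=0x1 → bx
  imm: (w>>0)&0x1ff=0x10c → #268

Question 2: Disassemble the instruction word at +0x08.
jsr #-8

@+08  big-endian(5f f8) = 0x5ff8
  opcode bits[15:11]=0xb: jsr/J
  [10:0] imm=2040 (s11→-8) = #-8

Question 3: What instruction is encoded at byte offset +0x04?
sll dx, ax

+0x04: fe 00 ⇒ word 0xfe00 (big)
  op=0xfe00>>11=0x1f ⇒ sll (RR)
  rd@[10:9]=0x3 ⇒ dx
  rs@[8:7]=0x0 ⇒ ax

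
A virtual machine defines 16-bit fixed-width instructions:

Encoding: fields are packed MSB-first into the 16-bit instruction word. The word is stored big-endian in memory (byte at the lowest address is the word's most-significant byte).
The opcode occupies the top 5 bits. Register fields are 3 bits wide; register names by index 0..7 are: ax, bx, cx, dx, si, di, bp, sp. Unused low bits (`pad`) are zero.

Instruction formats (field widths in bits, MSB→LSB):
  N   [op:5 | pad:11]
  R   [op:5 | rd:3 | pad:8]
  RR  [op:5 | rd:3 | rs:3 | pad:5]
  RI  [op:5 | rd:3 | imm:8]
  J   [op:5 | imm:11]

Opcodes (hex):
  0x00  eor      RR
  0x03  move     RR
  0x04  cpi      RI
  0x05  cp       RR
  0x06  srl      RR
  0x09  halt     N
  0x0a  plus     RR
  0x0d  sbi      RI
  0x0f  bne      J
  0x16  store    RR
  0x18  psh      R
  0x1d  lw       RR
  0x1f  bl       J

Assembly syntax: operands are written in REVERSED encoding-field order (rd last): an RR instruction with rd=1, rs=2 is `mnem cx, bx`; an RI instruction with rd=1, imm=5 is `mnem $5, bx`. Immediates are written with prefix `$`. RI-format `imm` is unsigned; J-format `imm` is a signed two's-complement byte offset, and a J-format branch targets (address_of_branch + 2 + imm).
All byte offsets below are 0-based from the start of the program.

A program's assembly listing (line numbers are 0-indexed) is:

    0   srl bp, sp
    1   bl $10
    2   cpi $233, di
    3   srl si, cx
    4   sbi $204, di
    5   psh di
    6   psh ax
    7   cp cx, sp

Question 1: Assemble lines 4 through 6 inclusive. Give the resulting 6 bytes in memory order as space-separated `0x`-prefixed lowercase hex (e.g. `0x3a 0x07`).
4. sbi fields op=0xd:5|rd=5:3|imm=204:8 → word 6dcch → 6d cc
5. psh fields op=0x18:5|rd=5:3|pad=0:8 → word c500h → c5 00
6. psh fields op=0x18:5|rd=0:3|pad=0:8 → word c000h → c0 00

0x6d 0xcc 0xc5 0x00 0xc0 0x00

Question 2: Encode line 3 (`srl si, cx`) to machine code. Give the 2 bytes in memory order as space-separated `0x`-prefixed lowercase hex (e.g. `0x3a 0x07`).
0x32 0x80

line 3 (srl): pack op=0x6:5|rd=2:3|rs=4:3|pad=0:5 = 0x3280; big→ 32 80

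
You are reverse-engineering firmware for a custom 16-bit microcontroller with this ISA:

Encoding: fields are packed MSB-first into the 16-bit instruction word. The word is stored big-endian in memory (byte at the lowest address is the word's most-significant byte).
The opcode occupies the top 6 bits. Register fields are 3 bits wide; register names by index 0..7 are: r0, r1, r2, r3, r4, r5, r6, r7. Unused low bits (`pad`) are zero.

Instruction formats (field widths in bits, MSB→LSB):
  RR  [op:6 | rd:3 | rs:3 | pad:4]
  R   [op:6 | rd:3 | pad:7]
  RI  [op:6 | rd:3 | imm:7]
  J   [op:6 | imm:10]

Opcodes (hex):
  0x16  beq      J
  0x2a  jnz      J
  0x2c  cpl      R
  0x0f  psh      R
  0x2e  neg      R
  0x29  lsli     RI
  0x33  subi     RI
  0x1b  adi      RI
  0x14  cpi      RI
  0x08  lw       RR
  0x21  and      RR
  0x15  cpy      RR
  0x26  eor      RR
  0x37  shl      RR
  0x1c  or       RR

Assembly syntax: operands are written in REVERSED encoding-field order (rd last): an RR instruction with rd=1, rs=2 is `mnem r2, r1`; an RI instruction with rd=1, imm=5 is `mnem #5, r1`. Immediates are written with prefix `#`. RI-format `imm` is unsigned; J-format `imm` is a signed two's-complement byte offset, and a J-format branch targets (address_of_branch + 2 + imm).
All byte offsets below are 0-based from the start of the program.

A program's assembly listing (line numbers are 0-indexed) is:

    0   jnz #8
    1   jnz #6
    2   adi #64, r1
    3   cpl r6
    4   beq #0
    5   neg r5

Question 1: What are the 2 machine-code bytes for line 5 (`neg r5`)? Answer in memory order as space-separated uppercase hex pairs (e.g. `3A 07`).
BA 80

5. neg fields op=0x2e:6|rd=5:3|pad=0:7 → word ba80h → ba 80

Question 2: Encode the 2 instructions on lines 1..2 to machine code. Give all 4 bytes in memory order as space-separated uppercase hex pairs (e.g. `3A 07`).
1. jnz fields op=0x2a:6|imm=6:10 → word a806h → a8 06
2. adi fields op=0x1b:6|rd=1:3|imm=64:7 → word 6cc0h → 6c c0

A8 06 6C C0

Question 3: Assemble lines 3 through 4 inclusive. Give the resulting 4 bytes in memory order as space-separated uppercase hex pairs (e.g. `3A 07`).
B3 00 58 00

3. cpl fields op=0x2c:6|rd=6:3|pad=0:7 → word b300h → b3 00
4. beq fields op=0x16:6|imm=0:10 → word 5800h → 58 00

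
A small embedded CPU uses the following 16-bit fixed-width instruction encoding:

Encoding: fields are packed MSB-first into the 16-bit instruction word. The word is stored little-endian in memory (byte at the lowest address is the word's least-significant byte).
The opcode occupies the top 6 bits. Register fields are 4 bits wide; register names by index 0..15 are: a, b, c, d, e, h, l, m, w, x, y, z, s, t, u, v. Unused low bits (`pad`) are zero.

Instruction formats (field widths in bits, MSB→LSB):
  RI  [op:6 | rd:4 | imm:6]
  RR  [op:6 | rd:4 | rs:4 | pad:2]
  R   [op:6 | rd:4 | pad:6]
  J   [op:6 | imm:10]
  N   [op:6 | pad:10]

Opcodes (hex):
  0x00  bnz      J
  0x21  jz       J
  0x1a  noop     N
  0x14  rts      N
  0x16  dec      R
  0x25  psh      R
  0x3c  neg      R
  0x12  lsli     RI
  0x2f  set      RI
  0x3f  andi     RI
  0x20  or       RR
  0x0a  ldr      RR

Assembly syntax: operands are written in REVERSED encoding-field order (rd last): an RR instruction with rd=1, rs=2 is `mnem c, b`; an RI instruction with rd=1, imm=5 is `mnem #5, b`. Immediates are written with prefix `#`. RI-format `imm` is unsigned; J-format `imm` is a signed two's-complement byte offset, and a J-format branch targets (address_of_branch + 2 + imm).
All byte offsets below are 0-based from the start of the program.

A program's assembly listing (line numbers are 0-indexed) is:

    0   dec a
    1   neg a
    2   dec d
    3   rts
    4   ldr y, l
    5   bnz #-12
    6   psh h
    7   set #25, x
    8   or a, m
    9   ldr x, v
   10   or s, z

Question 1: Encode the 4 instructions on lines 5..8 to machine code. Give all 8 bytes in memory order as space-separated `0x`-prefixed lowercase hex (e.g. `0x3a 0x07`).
0xf4 0x03 0x40 0x95 0x59 0xbe 0xc0 0x81

line 5 (bnz): pack op=0x0:6|imm=-12:10 = 0x03f4; little→ f4 03
line 6 (psh): pack op=0x25:6|rd=5:4|pad=0:6 = 0x9540; little→ 40 95
line 7 (set): pack op=0x2f:6|rd=9:4|imm=25:6 = 0xbe59; little→ 59 be
line 8 (or): pack op=0x20:6|rd=7:4|rs=0:4|pad=0:2 = 0x81c0; little→ c0 81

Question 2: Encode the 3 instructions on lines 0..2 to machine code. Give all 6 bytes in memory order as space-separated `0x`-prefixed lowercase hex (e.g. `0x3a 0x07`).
0x00 0x58 0x00 0xf0 0xc0 0x58

L0: dec op=0x16:6|rd=0:4|pad=0:6 ⇒ 0x5800 ⇒ little 00 58
L1: neg op=0x3c:6|rd=0:4|pad=0:6 ⇒ 0xf000 ⇒ little 00 f0
L2: dec op=0x16:6|rd=3:4|pad=0:6 ⇒ 0x58c0 ⇒ little c0 58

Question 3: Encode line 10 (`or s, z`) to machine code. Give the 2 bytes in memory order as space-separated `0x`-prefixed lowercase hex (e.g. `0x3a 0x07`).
10. or fields op=0x20:6|rd=11:4|rs=12:4|pad=0:2 → word 82f0h → f0 82

0xf0 0x82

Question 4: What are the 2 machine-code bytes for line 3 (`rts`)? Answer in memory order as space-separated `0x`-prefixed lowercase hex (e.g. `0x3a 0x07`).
0x00 0x50

line 3 (rts): pack op=0x14:6|pad=0:10 = 0x5000; little→ 00 50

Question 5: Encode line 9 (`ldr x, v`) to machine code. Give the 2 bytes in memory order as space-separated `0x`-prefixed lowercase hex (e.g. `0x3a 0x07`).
0xe4 0x2b

line 9 (ldr): pack op=0xa:6|rd=15:4|rs=9:4|pad=0:2 = 0x2be4; little→ e4 2b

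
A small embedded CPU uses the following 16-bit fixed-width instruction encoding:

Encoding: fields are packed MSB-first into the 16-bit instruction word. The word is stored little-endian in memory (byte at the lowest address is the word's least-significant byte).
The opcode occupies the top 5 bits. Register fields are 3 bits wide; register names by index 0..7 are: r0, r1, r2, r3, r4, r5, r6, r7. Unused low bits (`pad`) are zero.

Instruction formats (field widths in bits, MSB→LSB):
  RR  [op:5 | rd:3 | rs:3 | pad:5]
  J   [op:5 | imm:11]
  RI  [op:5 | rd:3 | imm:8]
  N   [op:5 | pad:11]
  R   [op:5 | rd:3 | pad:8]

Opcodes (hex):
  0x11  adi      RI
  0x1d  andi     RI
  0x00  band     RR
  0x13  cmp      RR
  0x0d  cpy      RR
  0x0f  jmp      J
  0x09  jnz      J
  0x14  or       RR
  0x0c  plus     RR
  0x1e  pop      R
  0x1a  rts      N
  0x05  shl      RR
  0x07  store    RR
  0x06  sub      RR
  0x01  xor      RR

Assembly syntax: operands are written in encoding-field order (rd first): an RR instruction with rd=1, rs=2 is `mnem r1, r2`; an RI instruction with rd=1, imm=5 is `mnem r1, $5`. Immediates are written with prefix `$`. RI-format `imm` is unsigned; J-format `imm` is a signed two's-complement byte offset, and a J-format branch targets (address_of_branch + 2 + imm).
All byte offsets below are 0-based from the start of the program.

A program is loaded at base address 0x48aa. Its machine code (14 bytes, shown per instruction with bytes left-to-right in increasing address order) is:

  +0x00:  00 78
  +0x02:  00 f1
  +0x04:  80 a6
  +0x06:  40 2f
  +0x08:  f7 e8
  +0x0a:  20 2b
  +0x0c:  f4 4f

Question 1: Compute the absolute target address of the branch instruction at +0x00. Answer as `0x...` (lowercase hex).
@+00  little-endian(00 78) = 0x7800
  op=0x7800>>11=0xf ⇒ jmp (J)
  imm: (w>>0)&0x7ff=0x0 → $0
  target = base 0x48aa + off 0x00 + 2 + imm 0 = 0x48ac

0x48ac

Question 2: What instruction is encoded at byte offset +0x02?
off 0x02: read 00 f1 as little → 0xf100
  opcode bits[15:11]=0x1e: pop/R
  [10:8] rd=1 = r1

pop r1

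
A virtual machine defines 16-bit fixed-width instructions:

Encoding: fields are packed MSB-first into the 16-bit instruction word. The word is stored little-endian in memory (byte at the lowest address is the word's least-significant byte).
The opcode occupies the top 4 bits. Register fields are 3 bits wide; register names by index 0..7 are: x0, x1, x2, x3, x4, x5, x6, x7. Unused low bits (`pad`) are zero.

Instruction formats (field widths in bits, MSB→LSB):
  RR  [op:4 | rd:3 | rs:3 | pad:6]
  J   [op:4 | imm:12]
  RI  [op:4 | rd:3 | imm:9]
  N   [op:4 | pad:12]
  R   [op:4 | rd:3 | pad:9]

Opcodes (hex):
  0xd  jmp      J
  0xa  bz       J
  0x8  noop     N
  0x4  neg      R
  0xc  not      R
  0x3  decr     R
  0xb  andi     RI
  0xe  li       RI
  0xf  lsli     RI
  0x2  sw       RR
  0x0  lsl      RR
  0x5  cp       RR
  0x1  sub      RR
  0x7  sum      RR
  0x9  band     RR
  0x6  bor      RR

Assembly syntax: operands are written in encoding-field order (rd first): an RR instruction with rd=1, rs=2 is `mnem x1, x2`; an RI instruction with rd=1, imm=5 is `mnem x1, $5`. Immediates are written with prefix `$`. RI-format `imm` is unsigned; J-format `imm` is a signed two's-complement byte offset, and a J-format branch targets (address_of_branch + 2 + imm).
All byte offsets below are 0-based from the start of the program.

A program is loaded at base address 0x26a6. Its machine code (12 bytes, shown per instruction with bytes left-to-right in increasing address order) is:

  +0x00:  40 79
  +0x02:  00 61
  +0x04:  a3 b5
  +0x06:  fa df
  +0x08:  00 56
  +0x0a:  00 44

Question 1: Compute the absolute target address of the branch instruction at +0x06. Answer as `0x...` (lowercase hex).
0x26a8

[06] fa df → 0xdffa
  op=0xdffa>>12=0xd ⇒ jmp (J)
  imm: (w>>0)&0xfff=0xffa (s12→-6) → $-6
  target = base 0x26a6 + off 0x06 + 2 + imm -6 = 0x26a8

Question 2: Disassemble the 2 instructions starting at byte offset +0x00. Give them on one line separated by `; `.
@+00  little-endian(40 79) = 0x7940
  opcode bits[15:12]=0x7: sum/RR
  rd: (w>>9)&0x7=0x4 → x4
  rs: (w>>6)&0x7=0x5 → x5
@+02  little-endian(00 61) = 0x6100
  opcode bits[15:12]=0x6: bor/RR
  rd: (w>>9)&0x7=0x0 → x0
  rs: (w>>6)&0x7=0x4 → x4

sum x4, x5; bor x0, x4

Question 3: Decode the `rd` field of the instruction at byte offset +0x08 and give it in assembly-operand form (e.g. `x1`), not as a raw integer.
[08] 00 56 → 0x5600
  top 4b → 0x5 → cp [RR]
  rd: (w>>9)&0x7=0x3 → x3
  rs: (w>>6)&0x7=0x0 → x0

x3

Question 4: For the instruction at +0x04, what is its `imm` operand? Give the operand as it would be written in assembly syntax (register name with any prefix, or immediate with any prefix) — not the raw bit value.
$419

[04] a3 b5 → 0xb5a3
  opcode bits[15:12]=0xb: andi/RI
  rd: (w>>9)&0x7=0x2 → x2
  imm: (w>>0)&0x1ff=0x1a3 → $419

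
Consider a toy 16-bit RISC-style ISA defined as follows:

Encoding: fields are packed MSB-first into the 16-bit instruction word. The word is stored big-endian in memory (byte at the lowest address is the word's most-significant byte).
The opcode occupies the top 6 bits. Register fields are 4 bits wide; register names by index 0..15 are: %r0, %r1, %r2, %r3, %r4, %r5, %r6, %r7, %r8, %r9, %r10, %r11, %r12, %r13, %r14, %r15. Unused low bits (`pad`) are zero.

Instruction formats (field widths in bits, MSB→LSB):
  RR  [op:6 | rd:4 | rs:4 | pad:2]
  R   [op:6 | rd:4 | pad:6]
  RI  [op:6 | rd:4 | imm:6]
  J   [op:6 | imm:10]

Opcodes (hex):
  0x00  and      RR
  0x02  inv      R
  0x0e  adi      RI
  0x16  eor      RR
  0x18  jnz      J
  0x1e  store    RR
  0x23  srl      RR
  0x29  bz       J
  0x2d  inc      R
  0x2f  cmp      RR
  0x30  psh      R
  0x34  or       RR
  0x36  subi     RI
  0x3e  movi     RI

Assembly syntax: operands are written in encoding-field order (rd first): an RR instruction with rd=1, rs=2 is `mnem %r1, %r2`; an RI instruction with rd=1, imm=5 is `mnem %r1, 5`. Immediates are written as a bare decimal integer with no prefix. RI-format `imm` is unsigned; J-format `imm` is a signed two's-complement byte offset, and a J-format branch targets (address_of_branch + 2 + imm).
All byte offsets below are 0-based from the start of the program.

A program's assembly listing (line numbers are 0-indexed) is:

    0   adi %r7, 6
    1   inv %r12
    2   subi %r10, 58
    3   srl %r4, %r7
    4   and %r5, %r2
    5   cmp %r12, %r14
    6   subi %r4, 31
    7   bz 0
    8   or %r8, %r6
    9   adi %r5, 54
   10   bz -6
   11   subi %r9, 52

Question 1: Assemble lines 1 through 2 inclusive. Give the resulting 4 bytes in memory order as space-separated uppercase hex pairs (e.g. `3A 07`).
line 1 (inv): pack op=0x2:6|rd=12:4|pad=0:6 = 0x0b00; big→ 0b 00
line 2 (subi): pack op=0x36:6|rd=10:4|imm=58:6 = 0xdaba; big→ da ba

0B 00 DA BA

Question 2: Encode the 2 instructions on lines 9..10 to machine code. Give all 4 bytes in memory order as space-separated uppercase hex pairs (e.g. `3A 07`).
39 76 A7 FA

9. adi fields op=0xe:6|rd=5:4|imm=54:6 → word 3976h → 39 76
10. bz fields op=0x29:6|imm=-6:10 → word a7fah → a7 fa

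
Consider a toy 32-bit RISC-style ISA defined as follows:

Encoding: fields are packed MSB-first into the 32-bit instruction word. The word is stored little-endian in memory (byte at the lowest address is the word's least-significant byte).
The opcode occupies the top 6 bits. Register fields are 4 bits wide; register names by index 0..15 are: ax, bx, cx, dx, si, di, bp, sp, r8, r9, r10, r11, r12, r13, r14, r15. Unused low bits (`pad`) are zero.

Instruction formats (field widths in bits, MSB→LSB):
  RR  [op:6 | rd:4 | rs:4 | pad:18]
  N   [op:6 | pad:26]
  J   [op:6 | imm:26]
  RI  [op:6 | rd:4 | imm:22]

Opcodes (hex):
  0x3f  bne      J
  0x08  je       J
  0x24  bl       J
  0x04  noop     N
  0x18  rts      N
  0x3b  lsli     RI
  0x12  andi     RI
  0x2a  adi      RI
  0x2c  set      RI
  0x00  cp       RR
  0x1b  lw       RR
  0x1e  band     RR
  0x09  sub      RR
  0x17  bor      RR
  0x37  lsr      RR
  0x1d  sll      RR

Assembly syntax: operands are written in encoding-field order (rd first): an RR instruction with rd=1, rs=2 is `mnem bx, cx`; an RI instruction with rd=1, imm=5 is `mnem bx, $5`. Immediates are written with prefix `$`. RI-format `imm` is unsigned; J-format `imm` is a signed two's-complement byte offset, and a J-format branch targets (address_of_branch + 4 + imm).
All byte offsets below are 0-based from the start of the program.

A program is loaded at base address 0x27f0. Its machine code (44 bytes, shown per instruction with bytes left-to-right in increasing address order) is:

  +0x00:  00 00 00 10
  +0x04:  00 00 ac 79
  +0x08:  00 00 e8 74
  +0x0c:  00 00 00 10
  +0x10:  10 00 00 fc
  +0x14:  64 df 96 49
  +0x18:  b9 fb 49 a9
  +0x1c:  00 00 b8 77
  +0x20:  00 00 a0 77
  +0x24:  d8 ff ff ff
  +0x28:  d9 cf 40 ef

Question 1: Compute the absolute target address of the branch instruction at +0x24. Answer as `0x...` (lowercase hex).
0x27f0

+0x24: d8 ff ff ff ⇒ word 0xffffffd8 (little)
  opcode bits[31:26]=0x3f: bne/J
  imm: (w>>0)&0x3ffffff=0x3ffffd8 (s26→-40) → $-40
  target = base 0x27f0 + off 0x24 + 4 + imm -40 = 0x27f0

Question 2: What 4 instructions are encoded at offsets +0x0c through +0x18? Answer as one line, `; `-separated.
off 0x0c: read 00 00 00 10 as little → 0x10000000
  op=0x10000000>>26=0x4 ⇒ noop (N)
off 0x10: read 10 00 00 fc as little → 0xfc000010
  op=0xfc000010>>26=0x3f ⇒ bne (J)
  [25:0] imm=16 = $16
off 0x14: read 64 df 96 49 as little → 0x4996df64
  op=0x4996df64>>26=0x12 ⇒ andi (RI)
  [25:22] rd=6 = bp
  [21:0] imm=1498980 = $1498980
off 0x18: read b9 fb 49 a9 as little → 0xa949fbb9
  op=0xa949fbb9>>26=0x2a ⇒ adi (RI)
  [25:22] rd=5 = di
  [21:0] imm=654265 = $654265

noop; bne $16; andi bp, $1498980; adi di, $654265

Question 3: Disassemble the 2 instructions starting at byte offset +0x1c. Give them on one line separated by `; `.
+0x1c: 00 00 b8 77 ⇒ word 0x77b80000 (little)
  op=0x77b80000>>26=0x1d ⇒ sll (RR)
  [25:22] rd=14 = r14
  [21:18] rs=14 = r14
+0x20: 00 00 a0 77 ⇒ word 0x77a00000 (little)
  op=0x77a00000>>26=0x1d ⇒ sll (RR)
  [25:22] rd=14 = r14
  [21:18] rs=8 = r8

sll r14, r14; sll r14, r8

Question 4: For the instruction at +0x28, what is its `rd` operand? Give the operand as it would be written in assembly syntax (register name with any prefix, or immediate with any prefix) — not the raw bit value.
r13

+0x28: d9 cf 40 ef ⇒ word 0xef40cfd9 (little)
  top 6b → 0x3b → lsli [RI]
  rd: (w>>22)&0xf=0xd → r13
  imm: (w>>0)&0x3fffff=0xcfd9 → $53209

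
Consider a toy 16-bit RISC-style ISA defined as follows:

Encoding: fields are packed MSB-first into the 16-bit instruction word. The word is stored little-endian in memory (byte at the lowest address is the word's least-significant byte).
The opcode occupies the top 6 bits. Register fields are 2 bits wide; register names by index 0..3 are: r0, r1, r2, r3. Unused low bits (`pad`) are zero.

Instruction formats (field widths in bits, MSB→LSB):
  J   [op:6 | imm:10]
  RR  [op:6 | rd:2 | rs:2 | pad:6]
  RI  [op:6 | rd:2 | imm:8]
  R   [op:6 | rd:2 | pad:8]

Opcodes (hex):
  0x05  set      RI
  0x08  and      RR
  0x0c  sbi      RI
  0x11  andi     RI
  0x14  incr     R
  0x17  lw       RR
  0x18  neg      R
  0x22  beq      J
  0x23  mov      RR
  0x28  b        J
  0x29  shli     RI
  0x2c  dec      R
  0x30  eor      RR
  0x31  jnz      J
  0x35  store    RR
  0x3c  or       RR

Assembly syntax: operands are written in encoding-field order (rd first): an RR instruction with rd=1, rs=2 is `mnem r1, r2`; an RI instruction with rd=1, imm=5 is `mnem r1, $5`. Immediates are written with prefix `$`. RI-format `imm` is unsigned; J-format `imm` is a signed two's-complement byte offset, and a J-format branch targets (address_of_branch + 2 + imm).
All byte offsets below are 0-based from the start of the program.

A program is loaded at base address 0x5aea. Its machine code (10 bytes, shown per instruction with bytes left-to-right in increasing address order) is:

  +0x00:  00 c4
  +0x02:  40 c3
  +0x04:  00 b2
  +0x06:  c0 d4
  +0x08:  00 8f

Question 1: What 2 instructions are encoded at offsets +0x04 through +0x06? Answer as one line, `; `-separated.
dec r2; store r0, r3

[04] 00 b2 → 0xb200
  op=0xb200>>10=0x2c ⇒ dec (R)
  [9:8] rd=2 = r2
[06] c0 d4 → 0xd4c0
  op=0xd4c0>>10=0x35 ⇒ store (RR)
  [9:8] rd=0 = r0
  [7:6] rs=3 = r3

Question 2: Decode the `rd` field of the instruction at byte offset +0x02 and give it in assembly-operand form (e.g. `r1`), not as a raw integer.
@+02  little-endian(40 c3) = 0xc340
  opcode bits[15:10]=0x30: eor/RR
  rd: (w>>8)&0x3=0x3 → r3
  rs: (w>>6)&0x3=0x1 → r1

r3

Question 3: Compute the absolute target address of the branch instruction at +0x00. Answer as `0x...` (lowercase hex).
0x5aec

[00] 00 c4 → 0xc400
  opcode bits[15:10]=0x31: jnz/J
  [9:0] imm=0 = $0
  target = base 0x5aea + off 0x00 + 2 + imm 0 = 0x5aec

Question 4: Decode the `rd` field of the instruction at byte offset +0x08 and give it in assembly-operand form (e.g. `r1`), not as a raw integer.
off 0x08: read 00 8f as little → 0x8f00
  top 6b → 0x23 → mov [RR]
  rd@[9:8]=0x3 ⇒ r3
  rs@[7:6]=0x0 ⇒ r0

r3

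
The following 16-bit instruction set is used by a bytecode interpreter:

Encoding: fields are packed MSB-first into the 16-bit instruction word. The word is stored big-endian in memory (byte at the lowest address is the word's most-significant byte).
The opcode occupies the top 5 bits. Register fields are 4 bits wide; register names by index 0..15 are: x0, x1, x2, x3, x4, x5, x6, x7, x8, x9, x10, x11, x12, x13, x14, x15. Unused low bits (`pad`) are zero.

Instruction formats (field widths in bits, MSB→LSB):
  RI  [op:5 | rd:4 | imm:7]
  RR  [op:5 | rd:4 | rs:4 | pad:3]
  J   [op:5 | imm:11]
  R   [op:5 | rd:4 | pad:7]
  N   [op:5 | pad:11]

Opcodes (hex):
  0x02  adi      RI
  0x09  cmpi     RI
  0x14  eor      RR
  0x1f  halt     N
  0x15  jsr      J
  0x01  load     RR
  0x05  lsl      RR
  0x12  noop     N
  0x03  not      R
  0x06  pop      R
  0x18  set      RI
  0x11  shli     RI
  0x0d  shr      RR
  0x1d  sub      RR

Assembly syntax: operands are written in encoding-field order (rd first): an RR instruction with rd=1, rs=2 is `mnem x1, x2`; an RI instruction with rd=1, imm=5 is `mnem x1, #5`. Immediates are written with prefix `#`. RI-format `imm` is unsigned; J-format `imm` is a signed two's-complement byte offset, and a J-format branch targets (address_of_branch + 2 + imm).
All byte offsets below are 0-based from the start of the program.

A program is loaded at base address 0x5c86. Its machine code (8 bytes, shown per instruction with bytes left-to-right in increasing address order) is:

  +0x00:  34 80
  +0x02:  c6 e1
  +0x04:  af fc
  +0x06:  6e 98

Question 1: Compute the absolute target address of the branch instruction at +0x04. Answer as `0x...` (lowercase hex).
0x5c88

@+04  big-endian(af fc) = 0xaffc
  op=0xaffc>>11=0x15 ⇒ jsr (J)
  imm@[10:0]=0x7fc (s11→-4) ⇒ #-4
  target = base 0x5c86 + off 0x04 + 2 + imm -4 = 0x5c88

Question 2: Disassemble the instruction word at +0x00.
@+00  big-endian(34 80) = 0x3480
  opcode bits[15:11]=0x6: pop/R
  rd@[10:7]=0x9 ⇒ x9

pop x9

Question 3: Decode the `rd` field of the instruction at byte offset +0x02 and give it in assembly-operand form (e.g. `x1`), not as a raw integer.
x13

+0x02: c6 e1 ⇒ word 0xc6e1 (big)
  opcode bits[15:11]=0x18: set/RI
  [10:7] rd=13 = x13
  [6:0] imm=97 = #97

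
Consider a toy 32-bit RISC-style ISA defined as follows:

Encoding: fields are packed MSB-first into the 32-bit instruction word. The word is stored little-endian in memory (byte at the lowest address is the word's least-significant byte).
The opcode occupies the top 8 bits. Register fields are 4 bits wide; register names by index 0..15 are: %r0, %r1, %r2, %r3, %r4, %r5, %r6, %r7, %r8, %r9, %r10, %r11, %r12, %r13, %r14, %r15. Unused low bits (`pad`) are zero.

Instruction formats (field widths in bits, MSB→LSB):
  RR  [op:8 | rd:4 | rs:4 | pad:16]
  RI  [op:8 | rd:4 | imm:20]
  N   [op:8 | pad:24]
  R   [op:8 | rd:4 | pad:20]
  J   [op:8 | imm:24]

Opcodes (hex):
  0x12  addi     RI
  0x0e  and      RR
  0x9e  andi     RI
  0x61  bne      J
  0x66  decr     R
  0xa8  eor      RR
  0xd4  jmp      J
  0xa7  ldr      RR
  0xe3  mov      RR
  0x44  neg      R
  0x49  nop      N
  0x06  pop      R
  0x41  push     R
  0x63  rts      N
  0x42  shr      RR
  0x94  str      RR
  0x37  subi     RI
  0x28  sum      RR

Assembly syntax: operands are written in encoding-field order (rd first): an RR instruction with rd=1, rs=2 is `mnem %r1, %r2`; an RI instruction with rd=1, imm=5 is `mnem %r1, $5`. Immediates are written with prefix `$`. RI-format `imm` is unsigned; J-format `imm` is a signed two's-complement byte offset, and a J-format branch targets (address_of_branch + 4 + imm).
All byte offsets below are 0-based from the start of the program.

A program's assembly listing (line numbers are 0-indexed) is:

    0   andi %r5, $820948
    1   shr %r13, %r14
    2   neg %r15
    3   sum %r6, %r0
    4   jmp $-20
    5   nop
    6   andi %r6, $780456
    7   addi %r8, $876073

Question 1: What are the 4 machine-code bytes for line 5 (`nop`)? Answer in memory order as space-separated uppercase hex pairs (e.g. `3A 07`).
L5: nop op=0x49:8|pad=0:24 ⇒ 0x49000000 ⇒ little 00 00 00 49

00 00 00 49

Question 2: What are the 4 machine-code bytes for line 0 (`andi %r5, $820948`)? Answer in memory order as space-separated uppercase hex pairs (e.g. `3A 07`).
L0: andi op=0x9e:8|rd=5:4|imm=820948:20 ⇒ 0x9e5c86d4 ⇒ little d4 86 5c 9e

D4 86 5C 9E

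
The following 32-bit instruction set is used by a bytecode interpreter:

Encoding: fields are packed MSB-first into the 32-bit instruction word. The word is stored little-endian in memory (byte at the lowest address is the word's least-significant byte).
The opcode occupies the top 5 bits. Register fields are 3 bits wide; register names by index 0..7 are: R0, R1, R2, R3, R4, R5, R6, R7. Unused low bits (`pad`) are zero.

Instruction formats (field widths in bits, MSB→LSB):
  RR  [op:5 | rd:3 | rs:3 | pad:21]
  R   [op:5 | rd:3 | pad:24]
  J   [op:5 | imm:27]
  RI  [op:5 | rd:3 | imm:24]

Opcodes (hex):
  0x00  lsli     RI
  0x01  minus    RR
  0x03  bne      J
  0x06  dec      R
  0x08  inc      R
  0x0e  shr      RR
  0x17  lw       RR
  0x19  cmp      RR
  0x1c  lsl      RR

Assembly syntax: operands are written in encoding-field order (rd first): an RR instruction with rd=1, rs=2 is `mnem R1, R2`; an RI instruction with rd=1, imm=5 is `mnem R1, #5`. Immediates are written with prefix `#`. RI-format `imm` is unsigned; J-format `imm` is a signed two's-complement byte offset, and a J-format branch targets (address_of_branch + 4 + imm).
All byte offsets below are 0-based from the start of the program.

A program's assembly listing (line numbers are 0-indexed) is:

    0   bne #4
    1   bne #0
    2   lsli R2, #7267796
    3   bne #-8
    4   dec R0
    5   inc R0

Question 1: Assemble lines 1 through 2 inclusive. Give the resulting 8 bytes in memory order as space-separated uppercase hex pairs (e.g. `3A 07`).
00 00 00 18 D4 E5 6E 02

L1: bne op=0x3:5|imm=0:27 ⇒ 0x18000000 ⇒ little 00 00 00 18
L2: lsli op=0x0:5|rd=2:3|imm=7267796:24 ⇒ 0x026ee5d4 ⇒ little d4 e5 6e 02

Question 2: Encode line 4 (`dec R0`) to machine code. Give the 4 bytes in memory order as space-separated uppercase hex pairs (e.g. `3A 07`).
00 00 00 30

L4: dec op=0x6:5|rd=0:3|pad=0:24 ⇒ 0x30000000 ⇒ little 00 00 00 30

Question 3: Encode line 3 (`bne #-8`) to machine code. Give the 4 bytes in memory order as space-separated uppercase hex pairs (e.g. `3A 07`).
F8 FF FF 1F

line 3 (bne): pack op=0x3:5|imm=-8:27 = 0x1ffffff8; little→ f8 ff ff 1f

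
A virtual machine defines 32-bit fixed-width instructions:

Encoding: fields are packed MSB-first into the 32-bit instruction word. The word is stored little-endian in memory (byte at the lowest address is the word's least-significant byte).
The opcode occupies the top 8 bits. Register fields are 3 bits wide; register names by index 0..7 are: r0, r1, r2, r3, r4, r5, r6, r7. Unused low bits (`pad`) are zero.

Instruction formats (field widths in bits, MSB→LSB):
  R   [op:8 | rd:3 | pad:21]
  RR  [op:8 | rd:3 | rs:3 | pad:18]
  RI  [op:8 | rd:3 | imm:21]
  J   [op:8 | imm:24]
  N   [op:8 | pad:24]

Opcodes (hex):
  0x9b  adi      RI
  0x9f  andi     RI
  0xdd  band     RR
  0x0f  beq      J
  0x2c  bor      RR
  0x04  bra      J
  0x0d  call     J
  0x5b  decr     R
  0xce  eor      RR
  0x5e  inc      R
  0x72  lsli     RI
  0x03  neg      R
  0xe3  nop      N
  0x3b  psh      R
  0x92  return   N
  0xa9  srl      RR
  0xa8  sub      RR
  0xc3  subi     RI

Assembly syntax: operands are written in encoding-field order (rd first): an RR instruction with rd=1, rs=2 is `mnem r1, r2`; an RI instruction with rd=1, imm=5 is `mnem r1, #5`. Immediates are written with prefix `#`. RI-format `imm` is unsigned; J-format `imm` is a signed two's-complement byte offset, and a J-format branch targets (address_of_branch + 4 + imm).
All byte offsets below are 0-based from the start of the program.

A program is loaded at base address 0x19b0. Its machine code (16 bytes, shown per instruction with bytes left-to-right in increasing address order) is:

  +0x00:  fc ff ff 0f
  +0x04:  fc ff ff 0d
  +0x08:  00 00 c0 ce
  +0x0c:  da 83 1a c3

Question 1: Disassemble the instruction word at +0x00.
@+00  little-endian(fc ff ff 0f) = 0x0ffffffc
  top 8b → 0xf → beq [J]
  [23:0] imm=16777212 (s24→-4) = #-4

beq #-4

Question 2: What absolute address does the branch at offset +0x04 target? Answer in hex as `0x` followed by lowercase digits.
+0x04: fc ff ff 0d ⇒ word 0x0dfffffc (little)
  op=0x0dfffffc>>24=0xd ⇒ call (J)
  imm@[23:0]=0xfffffc (s24→-4) ⇒ #-4
  target = base 0x19b0 + off 0x04 + 4 + imm -4 = 0x19b4

0x19b4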